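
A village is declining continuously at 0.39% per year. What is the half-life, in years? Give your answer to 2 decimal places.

half-life = ln(2) / |r| = 0.69315 / 0.0039

half-life ≈ 177.73 years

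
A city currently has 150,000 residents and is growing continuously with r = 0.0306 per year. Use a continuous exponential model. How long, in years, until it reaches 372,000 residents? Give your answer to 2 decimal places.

372000 = 150000 · e^(0.0306·t)
t = ln(372000/150000) / 0.0306 = ln(2.48) / 0.0306 = 0.90826 / 0.0306

t ≈ 29.68 years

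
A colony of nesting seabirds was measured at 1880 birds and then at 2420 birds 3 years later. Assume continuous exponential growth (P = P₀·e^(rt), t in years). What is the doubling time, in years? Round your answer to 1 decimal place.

doubling time ≈ 8.2 years

r = ln(2420/1880) / 3 = ln(1.28723) / 3 ≈ 0.084165 per year
doubling time = ln 2 / |r| = 0.69315 / 0.084165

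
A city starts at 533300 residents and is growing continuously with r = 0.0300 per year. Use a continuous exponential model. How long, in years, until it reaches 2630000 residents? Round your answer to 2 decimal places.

2630000 = 533300 · e^(0.03·t)
t = ln(2630000/533300) / 0.03 = ln(4.93156) / 0.03 = 1.59566 / 0.03

t ≈ 53.19 years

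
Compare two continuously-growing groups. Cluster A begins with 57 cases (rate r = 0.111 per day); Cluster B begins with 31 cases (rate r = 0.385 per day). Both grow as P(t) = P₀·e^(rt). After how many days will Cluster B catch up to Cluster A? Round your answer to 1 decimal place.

57·e^(0.111t) = 31·e^(0.385t)
57/31 = e^((0.385 − 0.111)t) → ln(1.83871) = 0.274·t
t = 0.60906 / 0.274

t ≈ 2.2 days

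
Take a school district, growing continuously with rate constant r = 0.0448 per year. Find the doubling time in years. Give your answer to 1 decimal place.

doubling time ≈ 15.5 years

doubling time = ln(2) / |r| = 0.69315 / 0.0448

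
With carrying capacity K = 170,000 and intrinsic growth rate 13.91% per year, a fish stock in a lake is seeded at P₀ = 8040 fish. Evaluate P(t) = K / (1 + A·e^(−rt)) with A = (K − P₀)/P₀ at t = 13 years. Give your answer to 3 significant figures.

≈ 39,500 fish

A = (170000 − 8040)/8040 = 20.14428
P(13) = 170000 / (1 + 20.14428·e^(−0.1391·13)) = 170000 / (1 + 20.14428·0.163933)
= 170000 / 4.3023 ≈ 39513.71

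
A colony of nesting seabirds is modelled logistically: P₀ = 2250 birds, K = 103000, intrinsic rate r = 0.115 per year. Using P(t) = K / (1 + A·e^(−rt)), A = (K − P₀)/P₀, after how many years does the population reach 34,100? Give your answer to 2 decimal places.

t ≈ 26.94 years

A = (103000 − 2250)/2250 = 44.77778
34100 = 103000/(1 + 44.77778·e^(−0.115t)) → 1 + 44.77778·e^(−0.115t) = 3.02053
e^(−0.115t) = 0.045123 → t = ln(22.16143)/0.115 = 3.09835/0.115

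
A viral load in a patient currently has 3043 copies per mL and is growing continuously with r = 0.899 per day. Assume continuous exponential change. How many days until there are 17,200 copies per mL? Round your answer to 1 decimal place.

17200 = 3043 · e^(0.899·t)
t = ln(17200/3043) / 0.899 = ln(5.65232) / 0.899 = 1.73207 / 0.899

t ≈ 1.9 days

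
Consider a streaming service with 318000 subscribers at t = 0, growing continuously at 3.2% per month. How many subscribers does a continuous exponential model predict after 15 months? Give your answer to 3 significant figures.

≈ 514,000 subscribers

P(15) = 318000 · e^(0.032·15) = 318000 · e^(0.48)
= 318000 · 1.61607 ≈ 513911.66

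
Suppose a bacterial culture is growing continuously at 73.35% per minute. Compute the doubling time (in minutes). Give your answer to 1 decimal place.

doubling time ≈ 0.9 minutes

doubling time = ln(2) / |r| = 0.69315 / 0.7335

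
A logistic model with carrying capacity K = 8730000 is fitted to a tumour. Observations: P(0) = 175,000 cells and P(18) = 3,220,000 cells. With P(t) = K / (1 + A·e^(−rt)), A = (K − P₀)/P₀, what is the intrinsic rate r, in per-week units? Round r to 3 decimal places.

r ≈ 0.186 per week

A = (8730000 − 175000)/175000 = 48.88571
3220000 = 8730000/(1 + 48.88571·e^(−r·18)) → e^(−18r) = (2.71118 − 1)/48.88571 = 0.035004
r = −ln(0.035004)/18 = 3.3523/18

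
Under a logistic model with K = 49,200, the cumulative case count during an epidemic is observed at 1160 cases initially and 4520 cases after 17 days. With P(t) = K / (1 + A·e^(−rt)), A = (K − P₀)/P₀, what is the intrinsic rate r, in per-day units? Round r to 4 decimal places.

r ≈ 0.0843 per day

A = (49200 − 1160)/1160 = 41.41379
4520 = 49200/(1 + 41.41379·e^(−r·17)) → e^(−17r) = (10.88496 − 1)/41.41379 = 0.238688
r = −ln(0.238688)/17 = 1.4326/17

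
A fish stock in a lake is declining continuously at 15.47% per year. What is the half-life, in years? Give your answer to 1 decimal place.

half-life ≈ 4.5 years

half-life = ln(2) / |r| = 0.69315 / 0.1547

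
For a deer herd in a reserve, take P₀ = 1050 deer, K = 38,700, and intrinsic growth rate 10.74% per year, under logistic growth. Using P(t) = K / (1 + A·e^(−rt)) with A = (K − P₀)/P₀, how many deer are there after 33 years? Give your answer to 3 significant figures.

A = (38700 − 1050)/1050 = 35.85714
P(33) = 38700 / (1 + 35.85714·e^(−0.1074·33)) = 38700 / (1 + 35.85714·0.028892)
= 38700 / 2.03597 ≈ 19008.09

≈ 19,000 deer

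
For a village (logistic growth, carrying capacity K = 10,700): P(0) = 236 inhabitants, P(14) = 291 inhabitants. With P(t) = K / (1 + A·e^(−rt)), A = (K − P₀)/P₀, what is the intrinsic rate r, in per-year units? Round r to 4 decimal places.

r ≈ 0.0153 per year

A = (10700 − 236)/236 = 44.33898
291 = 10700/(1 + 44.33898·e^(−r·14)) → e^(−14r) = (36.76976 − 1)/44.33898 = 0.806734
r = −ln(0.806734)/14 = 0.21476/14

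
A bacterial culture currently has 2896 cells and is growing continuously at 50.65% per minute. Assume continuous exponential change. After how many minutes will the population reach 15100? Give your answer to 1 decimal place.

t ≈ 3.3 minutes

15100 = 2896 · e^(0.5065·t)
t = ln(15100/2896) / 0.5065 = ln(5.21409) / 0.5065 = 1.65136 / 0.5065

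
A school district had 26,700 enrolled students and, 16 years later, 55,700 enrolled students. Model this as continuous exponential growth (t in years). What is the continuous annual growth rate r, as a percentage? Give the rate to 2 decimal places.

55700 = 26700 · e^(r·16)
e^(16r) = 55700/26700 = 2.08614
r = ln(2.08614) / 16 = 0.73532 / 16

r ≈ 4.60% per year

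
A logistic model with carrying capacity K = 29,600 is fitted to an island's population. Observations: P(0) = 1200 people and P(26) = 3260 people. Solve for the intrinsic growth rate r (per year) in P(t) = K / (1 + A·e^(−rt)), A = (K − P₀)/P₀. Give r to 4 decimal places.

r ≈ 0.0413 per year

A = (29600 − 1200)/1200 = 23.66667
3260 = 29600/(1 + 23.66667·e^(−r·26)) → e^(−26r) = (9.07975 − 1)/23.66667 = 0.341398
r = −ln(0.341398)/26 = 1.07471/26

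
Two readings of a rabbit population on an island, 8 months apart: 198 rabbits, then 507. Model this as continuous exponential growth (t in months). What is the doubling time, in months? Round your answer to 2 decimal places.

doubling time ≈ 5.90 months

r = ln(507/198) / 8 = ln(2.56061) / 8 ≈ 0.11753 per month
doubling time = ln 2 / |r| = 0.69315 / 0.11753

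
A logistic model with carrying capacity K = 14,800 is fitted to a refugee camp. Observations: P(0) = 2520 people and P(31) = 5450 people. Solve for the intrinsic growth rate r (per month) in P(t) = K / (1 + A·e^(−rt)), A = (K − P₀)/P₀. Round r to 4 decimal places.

r ≈ 0.0337 per month

A = (14800 − 2520)/2520 = 4.87302
5450 = 14800/(1 + 4.87302·e^(−r·31)) → e^(−31r) = (2.7156 − 1)/4.87302 = 0.35206
r = −ln(0.35206)/31 = 1.04395/31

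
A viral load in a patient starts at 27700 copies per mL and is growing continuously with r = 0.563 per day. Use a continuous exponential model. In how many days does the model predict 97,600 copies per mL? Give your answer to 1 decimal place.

97600 = 27700 · e^(0.563·t)
t = ln(97600/27700) / 0.563 = ln(3.52347) / 0.563 = 1.25945 / 0.563

t ≈ 2.2 days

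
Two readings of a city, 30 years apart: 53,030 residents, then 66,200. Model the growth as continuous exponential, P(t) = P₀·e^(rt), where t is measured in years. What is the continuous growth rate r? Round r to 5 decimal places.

r ≈ 0.00739 per year

66200 = 53030 · e^(r·30)
e^(30r) = 66200/53030 = 1.24835
r = ln(1.24835) / 30 = 0.22182 / 30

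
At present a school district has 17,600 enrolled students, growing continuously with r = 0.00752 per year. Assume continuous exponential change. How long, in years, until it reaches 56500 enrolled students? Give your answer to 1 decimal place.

t ≈ 155.1 years

56500 = 17600 · e^(0.00752·t)
t = ln(56500/17600) / 0.00752 = ln(3.21023) / 0.00752 = 1.16634 / 0.00752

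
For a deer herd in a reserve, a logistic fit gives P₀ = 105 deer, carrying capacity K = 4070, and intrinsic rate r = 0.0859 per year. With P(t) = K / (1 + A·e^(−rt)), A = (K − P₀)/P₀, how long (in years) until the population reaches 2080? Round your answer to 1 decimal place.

A = (4070 − 105)/105 = 37.7619
2080 = 4070/(1 + 37.7619·e^(−0.0859t)) → 1 + 37.7619·e^(−0.0859t) = 1.95673
e^(−0.0859t) = 0.025336 → t = ln(39.46973)/0.0859 = 3.67553/0.0859

t ≈ 42.8 years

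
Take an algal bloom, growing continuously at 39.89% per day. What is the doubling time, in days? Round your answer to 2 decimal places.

doubling time = ln(2) / |r| = 0.69315 / 0.3989

doubling time ≈ 1.74 days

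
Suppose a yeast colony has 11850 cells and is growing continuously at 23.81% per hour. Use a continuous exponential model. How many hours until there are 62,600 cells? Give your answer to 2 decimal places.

t ≈ 6.99 hours

62600 = 11850 · e^(0.2381·t)
t = ln(62600/11850) / 0.2381 = ln(5.2827) / 0.2381 = 1.66444 / 0.2381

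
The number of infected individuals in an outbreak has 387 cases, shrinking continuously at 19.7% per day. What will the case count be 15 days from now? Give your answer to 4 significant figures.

P(15) = 387 · e^(-0.197·15) = 387 · e^(-2.955)
= 387 · 0.05208 ≈ 20.15

≈ 20.15 cases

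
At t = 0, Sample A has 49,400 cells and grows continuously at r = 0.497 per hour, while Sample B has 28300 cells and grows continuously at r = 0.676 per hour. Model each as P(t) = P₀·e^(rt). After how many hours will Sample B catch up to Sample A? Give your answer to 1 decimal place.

t ≈ 3.1 hours

49400·e^(0.497t) = 28300·e^(0.676t)
49400/28300 = e^((0.676 − 0.497)t) → ln(1.74558) = 0.179·t
t = 0.55709 / 0.179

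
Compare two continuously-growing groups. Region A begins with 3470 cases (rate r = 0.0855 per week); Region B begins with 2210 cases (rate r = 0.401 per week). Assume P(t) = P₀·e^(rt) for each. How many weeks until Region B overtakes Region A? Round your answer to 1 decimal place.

t ≈ 1.4 weeks

3470·e^(0.0855t) = 2210·e^(0.401t)
3470/2210 = e^((0.401 − 0.0855)t) → ln(1.57014) = 0.3155·t
t = 0.45116 / 0.3155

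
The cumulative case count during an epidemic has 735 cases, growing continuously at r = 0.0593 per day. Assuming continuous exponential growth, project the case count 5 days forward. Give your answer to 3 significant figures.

≈ 989 cases

P(5) = 735 · e^(0.0593·5) = 735 · e^(0.2965)
= 735 · 1.34514 ≈ 988.68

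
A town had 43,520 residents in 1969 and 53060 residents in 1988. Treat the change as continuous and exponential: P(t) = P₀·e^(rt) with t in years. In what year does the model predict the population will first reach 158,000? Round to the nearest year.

r = ln(53060/43520) / 19 = 0.1982/19 ≈ 0.010432 per year
t = ln(158000/43520) / r = 1.28937/0.010432 ≈ 123.6 years after 1969

year 2093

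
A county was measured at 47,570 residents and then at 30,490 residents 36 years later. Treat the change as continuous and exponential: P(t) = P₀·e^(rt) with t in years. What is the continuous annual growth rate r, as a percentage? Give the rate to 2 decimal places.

30490 = 47570 · e^(r·36)
e^(36r) = 30490/47570 = 0.64095
r = ln(0.64095) / 36 = -0.4448 / 36

r ≈ -1.24% per year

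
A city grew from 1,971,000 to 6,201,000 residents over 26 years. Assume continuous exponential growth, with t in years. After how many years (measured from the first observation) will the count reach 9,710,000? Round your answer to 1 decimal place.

t ≈ 36.2 years

r = ln(6201000/1971000) / 26 ≈ 0.044083 per year
t = ln(9710000/1971000) / r = 1.59462 / 0.044083 ≈ 36.173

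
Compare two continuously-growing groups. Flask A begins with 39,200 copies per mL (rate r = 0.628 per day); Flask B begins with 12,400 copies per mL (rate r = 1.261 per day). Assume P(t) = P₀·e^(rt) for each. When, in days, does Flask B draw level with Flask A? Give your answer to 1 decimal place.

t ≈ 1.8 days

39200·e^(0.628t) = 12400·e^(1.261t)
39200/12400 = e^((1.261 − 0.628)t) → ln(3.16129) = 0.633·t
t = 1.15098 / 0.633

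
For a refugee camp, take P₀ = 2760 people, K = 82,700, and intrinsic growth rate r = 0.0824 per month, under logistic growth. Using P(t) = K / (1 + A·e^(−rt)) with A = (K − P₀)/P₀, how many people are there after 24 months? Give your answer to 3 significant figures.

≈ 16,500 people

A = (82700 − 2760)/2760 = 28.96377
P(24) = 82700 / (1 + 28.96377·e^(−0.0824·24)) = 82700 / (1 + 28.96377·0.138401)
= 82700 / 5.00861 ≈ 16511.55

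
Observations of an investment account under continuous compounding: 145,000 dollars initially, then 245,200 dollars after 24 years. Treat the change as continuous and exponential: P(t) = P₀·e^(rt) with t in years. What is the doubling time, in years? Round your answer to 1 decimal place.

doubling time ≈ 31.7 years

r = ln(245200/145000) / 24 = ln(1.69103) / 24 ≈ 0.021889 per year
doubling time = ln 2 / |r| = 0.69315 / 0.021889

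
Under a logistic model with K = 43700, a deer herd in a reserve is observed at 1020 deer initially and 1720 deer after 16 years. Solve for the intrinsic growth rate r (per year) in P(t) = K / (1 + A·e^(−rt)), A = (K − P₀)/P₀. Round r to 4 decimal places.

A = (43700 − 1020)/1020 = 41.84314
1720 = 43700/(1 + 41.84314·e^(−r·16)) → e^(−16r) = (25.40698 − 1)/41.84314 = 0.583297
r = −ln(0.583297)/16 = 0.53906/16

r ≈ 0.0337 per year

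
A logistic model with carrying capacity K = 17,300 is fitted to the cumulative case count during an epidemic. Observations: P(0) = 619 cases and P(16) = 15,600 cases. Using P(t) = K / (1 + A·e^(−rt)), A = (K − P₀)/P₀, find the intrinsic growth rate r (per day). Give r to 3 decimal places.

A = (17300 − 619)/619 = 26.9483
15600 = 17300/(1 + 26.9483·e^(−r·16)) → e^(−16r) = (1.10897 − 1)/26.9483 = 0.004044
r = −ln(0.004044)/16 = 5.51056/16

r ≈ 0.344 per day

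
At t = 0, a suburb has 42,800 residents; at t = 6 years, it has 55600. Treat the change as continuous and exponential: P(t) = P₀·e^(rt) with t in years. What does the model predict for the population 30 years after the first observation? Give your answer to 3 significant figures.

≈ 158,000 residents

r = ln(55600/42800) / 6 ≈ 0.043608 per year
P(30) = 42800 · e^(0.043608·30) = 42800 · 3.6996 ≈ 158343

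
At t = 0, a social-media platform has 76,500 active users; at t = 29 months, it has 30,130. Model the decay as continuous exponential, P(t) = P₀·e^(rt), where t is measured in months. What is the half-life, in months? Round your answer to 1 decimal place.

r = ln(30130/76500) / 29 = ln(0.39386) / 29 ≈ -0.03213 per month
half-life = ln 2 / |r| = 0.69315 / 0.03213

half-life ≈ 21.6 months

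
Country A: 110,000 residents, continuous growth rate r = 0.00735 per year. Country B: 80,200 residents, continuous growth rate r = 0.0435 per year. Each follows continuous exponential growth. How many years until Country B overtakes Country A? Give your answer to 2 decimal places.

110000·e^(0.00735t) = 80200·e^(0.0435t)
110000/80200 = e^((0.0435 − 0.00735)t) → ln(1.37157) = 0.03615·t
t = 0.31596 / 0.03615

t ≈ 8.74 years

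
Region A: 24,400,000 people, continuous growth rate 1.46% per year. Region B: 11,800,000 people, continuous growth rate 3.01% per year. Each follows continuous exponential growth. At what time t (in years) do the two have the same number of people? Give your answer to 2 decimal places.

24400000·e^(0.0146t) = 11800000·e^(0.0301t)
24400000/11800000 = e^((0.0301 − 0.0146)t) → ln(2.0678) = 0.0155·t
t = 0.72648 / 0.0155

t ≈ 46.87 years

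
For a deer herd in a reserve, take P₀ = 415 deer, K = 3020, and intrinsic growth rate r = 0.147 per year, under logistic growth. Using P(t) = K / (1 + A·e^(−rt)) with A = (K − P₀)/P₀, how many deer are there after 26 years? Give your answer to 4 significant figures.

A = (3020 − 415)/415 = 6.27711
P(26) = 3020 / (1 + 6.27711·e^(−0.147·26)) = 3020 / (1 + 6.27711·0.021884)
= 3020 / 1.13737 ≈ 2655.25

≈ 2,655 deer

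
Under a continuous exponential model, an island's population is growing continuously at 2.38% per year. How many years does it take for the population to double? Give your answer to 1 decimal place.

doubling time = ln(2) / |r| = 0.69315 / 0.0238

doubling time ≈ 29.1 years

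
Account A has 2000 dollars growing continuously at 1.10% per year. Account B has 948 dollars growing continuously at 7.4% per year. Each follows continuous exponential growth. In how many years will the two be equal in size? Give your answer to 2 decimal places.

t ≈ 11.85 years

2000·e^(0.011t) = 948·e^(0.074t)
2000/948 = e^((0.074 − 0.011)t) → ln(2.1097) = 0.063·t
t = 0.74655 / 0.063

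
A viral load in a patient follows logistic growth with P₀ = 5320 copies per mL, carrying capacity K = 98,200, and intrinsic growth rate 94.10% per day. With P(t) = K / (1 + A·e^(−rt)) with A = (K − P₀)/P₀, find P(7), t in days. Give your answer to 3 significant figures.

A = (98200 − 5320)/5320 = 17.45865
P(7) = 98200 / (1 + 17.45865·e^(−0.941·7)) = 98200 / (1 + 17.45865·0.001378)
= 98200 / 1.02406 ≈ 95892.73

≈ 95,900 copies per mL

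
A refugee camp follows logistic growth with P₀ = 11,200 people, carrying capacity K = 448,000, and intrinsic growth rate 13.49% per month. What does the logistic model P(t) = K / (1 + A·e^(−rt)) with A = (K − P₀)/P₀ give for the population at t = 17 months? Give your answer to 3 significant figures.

≈ 90,800 people

A = (448000 − 11200)/11200 = 39
P(17) = 448000 / (1 + 39·e^(−0.1349·17)) = 448000 / (1 + 39·0.100933)
= 448000 / 4.93638 ≈ 90754.75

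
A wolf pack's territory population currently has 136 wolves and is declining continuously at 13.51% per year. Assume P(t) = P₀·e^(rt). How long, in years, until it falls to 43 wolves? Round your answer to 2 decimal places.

t ≈ 8.52 years

43 = 136 · e^(-0.1351·t)
t = ln(43/136) / -0.1351 = ln(0.31618) / -0.1351 = -1.15145 / -0.1351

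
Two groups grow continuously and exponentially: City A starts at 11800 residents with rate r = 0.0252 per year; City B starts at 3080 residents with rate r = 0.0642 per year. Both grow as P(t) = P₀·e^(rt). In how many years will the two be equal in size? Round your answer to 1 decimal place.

11800·e^(0.0252t) = 3080·e^(0.0642t)
11800/3080 = e^((0.0642 − 0.0252)t) → ln(3.83117) = 0.039·t
t = 1.34317 / 0.039

t ≈ 34.4 years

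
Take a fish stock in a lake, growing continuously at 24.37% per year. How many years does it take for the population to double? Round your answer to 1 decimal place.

doubling time = ln(2) / |r| = 0.69315 / 0.2437

doubling time ≈ 2.8 years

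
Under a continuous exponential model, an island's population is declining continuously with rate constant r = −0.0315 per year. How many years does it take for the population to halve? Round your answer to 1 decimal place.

half-life ≈ 22.0 years

half-life = ln(2) / |r| = 0.69315 / 0.0315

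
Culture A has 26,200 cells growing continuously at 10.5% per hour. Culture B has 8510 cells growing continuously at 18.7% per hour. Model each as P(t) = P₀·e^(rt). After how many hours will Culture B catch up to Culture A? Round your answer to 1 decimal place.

t ≈ 13.7 hours

26200·e^(0.105t) = 8510·e^(0.187t)
26200/8510 = e^((0.187 − 0.105)t) → ln(3.07873) = 0.082·t
t = 1.12452 / 0.082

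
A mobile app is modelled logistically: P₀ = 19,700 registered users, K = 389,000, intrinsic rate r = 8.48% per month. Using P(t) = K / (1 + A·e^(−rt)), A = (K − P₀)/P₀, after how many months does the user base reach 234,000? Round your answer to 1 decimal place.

A = (389000 − 19700)/19700 = 18.74619
234000 = 389000/(1 + 18.74619·e^(−0.0848t)) → 1 + 18.74619·e^(−0.0848t) = 1.66239
e^(−0.0848t) = 0.035335 → t = ln(28.3007)/0.0848 = 3.34289/0.0848

t ≈ 39.4 months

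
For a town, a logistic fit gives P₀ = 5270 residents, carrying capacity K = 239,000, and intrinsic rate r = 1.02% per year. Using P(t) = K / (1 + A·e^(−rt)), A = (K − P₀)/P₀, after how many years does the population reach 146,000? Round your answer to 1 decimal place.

t ≈ 416.0 years

A = (239000 − 5270)/5270 = 44.35104
146000 = 239000/(1 + 44.35104·e^(−0.0102t)) → 1 + 44.35104·e^(−0.0102t) = 1.63699
e^(−0.0102t) = 0.014362 → t = ln(69.62637)/0.0102 = 4.24314/0.0102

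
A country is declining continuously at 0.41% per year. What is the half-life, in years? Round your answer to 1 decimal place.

half-life ≈ 169.1 years

half-life = ln(2) / |r| = 0.69315 / 0.0041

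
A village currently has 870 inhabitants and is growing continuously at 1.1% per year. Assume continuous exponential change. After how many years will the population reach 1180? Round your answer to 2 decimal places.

t ≈ 27.71 years

1180 = 870 · e^(0.011·t)
t = ln(1180/870) / 0.011 = ln(1.35632) / 0.011 = 0.30478 / 0.011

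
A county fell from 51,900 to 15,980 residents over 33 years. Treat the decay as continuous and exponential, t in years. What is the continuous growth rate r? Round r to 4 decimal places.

15980 = 51900 · e^(r·33)
e^(33r) = 15980/51900 = 0.3079
r = ln(0.3079) / 33 = -1.17798 / 33

r ≈ -0.0357 per year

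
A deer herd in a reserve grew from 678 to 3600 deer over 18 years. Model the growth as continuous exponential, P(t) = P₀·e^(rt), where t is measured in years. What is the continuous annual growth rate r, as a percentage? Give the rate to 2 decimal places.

3600 = 678 · e^(r·18)
e^(18r) = 3600/678 = 5.30973
r = ln(5.30973) / 18 = 1.66954 / 18

r ≈ 9.28% per year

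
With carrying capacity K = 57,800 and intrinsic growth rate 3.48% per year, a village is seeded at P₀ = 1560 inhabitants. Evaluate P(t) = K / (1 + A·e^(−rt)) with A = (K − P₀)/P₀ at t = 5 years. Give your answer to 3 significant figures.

A = (57800 − 1560)/1560 = 36.05128
P(5) = 57800 / (1 + 36.05128·e^(−0.0348·5)) = 57800 / (1 + 36.05128·0.840297)
= 57800 / 31.29378 ≈ 1847.01

≈ 1,850 inhabitants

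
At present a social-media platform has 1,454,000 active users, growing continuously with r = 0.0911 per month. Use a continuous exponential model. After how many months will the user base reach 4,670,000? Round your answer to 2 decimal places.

t ≈ 12.81 months

4670000 = 1454000 · e^(0.0911·t)
t = ln(4670000/1454000) / 0.0911 = ln(3.21183) / 0.0911 = 1.16684 / 0.0911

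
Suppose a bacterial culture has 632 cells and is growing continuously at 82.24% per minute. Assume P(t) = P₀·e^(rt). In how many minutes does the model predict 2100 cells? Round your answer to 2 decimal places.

2100 = 632 · e^(0.8224·t)
t = ln(2100/632) / 0.8224 = ln(3.32278) / 0.8224 = 1.2008 / 0.8224

t ≈ 1.46 minutes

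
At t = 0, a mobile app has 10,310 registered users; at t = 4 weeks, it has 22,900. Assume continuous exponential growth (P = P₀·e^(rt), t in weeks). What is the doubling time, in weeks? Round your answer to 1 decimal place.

doubling time ≈ 3.5 weeks

r = ln(22900/10310) / 4 = ln(2.22114) / 4 ≈ 0.199506 per week
doubling time = ln 2 / |r| = 0.69315 / 0.199506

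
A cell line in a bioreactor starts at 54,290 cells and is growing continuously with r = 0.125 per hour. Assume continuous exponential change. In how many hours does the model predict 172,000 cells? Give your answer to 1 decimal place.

t ≈ 9.2 hours

172000 = 54290 · e^(0.125·t)
t = ln(172000/54290) / 0.125 = ln(3.16817) / 0.125 = 1.15315 / 0.125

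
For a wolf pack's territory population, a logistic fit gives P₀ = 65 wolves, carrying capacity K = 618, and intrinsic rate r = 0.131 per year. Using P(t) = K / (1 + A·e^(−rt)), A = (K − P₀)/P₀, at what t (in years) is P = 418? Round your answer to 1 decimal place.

A = (618 − 65)/65 = 8.50769
418 = 618/(1 + 8.50769·e^(−0.131t)) → 1 + 8.50769·e^(−0.131t) = 1.47847
e^(−0.131t) = 0.05624 → t = ln(17.78108)/0.131 = 2.87813/0.131

t ≈ 22.0 years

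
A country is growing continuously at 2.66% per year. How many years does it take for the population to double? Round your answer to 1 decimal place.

doubling time = ln(2) / |r| = 0.69315 / 0.0266

doubling time ≈ 26.1 years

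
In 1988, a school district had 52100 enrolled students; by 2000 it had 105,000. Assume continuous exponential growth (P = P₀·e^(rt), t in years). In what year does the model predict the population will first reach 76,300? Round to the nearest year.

year 1995

r = ln(105000/52100) / 12 = 0.7008/12 ≈ 0.0584 per year
t = ln(76300/52100) / r = 0.38151/0.0584 ≈ 6.53 years after 1988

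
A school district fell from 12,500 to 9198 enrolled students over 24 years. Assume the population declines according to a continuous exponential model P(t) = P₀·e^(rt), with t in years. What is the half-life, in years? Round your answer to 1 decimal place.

r = ln(9198/12500) / 24 = ln(0.73584) / 24 ≈ -0.012781 per year
half-life = ln 2 / |r| = 0.69315 / 0.012781

half-life ≈ 54.2 years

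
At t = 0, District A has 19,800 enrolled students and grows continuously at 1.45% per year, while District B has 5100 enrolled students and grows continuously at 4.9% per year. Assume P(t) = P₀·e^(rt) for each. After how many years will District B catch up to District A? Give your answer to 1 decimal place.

19800·e^(0.0145t) = 5100·e^(0.049t)
19800/5100 = e^((0.049 − 0.0145)t) → ln(3.88235) = 0.0345·t
t = 1.35644 / 0.0345

t ≈ 39.3 years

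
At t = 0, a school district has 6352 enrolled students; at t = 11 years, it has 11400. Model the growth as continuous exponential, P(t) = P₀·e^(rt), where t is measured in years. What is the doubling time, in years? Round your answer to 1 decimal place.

doubling time ≈ 13.0 years

r = ln(11400/6352) / 11 = ln(1.79471) / 11 ≈ 0.053168 per year
doubling time = ln 2 / |r| = 0.69315 / 0.053168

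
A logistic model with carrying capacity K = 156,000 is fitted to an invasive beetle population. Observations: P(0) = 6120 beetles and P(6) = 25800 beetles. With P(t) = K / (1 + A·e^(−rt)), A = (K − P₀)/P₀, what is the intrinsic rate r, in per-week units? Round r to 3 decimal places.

A = (156000 − 6120)/6120 = 24.4902
25800 = 156000/(1 + 24.4902·e^(−r·6)) → e^(−6r) = (6.04651 − 1)/24.4902 = 0.206063
r = −ln(0.206063)/6 = 1.57958/6

r ≈ 0.263 per week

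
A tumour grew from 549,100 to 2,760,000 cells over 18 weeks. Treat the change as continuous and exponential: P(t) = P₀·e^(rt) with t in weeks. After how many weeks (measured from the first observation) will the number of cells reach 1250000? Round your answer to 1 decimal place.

t ≈ 9.2 weeks

r = ln(2760000/549100) / 18 ≈ 0.089706 per week
t = ln(1250000/549100) / r = 0.82262 / 0.089706 ≈ 9.17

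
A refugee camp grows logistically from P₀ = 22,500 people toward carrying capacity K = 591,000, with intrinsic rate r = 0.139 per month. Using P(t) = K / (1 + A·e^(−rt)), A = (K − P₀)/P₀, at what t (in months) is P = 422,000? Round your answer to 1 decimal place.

A = (591000 − 22500)/22500 = 25.26667
422000 = 591000/(1 + 25.26667·e^(−0.139t)) → 1 + 25.26667·e^(−0.139t) = 1.40047
e^(−0.139t) = 0.01585 → t = ln(63.09191)/0.139 = 4.14459/0.139

t ≈ 29.8 months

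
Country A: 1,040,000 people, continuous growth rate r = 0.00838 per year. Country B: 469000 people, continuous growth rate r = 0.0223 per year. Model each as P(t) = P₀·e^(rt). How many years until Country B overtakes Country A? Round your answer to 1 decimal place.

t ≈ 57.2 years

1040000·e^(0.00838t) = 469000·e^(0.0223t)
1040000/469000 = e^((0.0223 − 0.00838)t) → ln(2.21748) = 0.01392·t
t = 0.79637 / 0.01392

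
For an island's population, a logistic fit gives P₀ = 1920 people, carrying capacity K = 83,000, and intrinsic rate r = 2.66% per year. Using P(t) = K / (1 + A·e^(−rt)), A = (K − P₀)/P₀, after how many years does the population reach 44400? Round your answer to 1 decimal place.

t ≈ 146.0 years

A = (83000 − 1920)/1920 = 42.22917
44400 = 83000/(1 + 42.22917·e^(−0.0266t)) → 1 + 42.22917·e^(−0.0266t) = 1.86937
e^(−0.0266t) = 0.020587 → t = ln(48.57448)/0.0266 = 3.8831/0.0266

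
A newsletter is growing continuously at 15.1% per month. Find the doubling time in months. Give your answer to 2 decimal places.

doubling time ≈ 4.59 months

doubling time = ln(2) / |r| = 0.69315 / 0.151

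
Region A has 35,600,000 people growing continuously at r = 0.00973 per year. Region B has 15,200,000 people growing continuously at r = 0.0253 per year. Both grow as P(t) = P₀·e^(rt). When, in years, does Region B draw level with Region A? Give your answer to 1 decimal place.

35600000·e^(0.00973t) = 15200000·e^(0.0253t)
35600000/15200000 = e^((0.0253 − 0.00973)t) → ln(2.34211) = 0.01557·t
t = 0.85105 / 0.01557

t ≈ 54.7 years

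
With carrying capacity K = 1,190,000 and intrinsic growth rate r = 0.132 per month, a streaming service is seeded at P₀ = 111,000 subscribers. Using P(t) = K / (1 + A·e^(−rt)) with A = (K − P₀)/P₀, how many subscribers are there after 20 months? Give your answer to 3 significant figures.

≈ 703,000 subscribers

A = (1190000 − 111000)/111000 = 9.72072
P(20) = 1190000 / (1 + 9.72072·e^(−0.132·20)) = 1190000 / (1 + 9.72072·0.071361)
= 1190000 / 1.69368 ≈ 702610.83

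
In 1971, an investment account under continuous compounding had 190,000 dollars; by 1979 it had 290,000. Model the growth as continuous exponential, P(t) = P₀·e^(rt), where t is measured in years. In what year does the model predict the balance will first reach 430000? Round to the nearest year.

r = ln(290000/190000) / 8 = 0.42286/8 ≈ 0.052857 per year
t = ln(430000/190000) / r = 0.81676/0.052857 ≈ 15.45 years after 1971

year 1986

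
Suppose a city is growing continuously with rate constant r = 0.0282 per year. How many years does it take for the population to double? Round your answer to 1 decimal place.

doubling time ≈ 24.6 years

doubling time = ln(2) / |r| = 0.69315 / 0.0282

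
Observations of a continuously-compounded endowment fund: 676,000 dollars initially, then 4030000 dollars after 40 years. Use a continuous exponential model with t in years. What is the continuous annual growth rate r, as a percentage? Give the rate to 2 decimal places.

4030000 = 676000 · e^(r·40)
e^(40r) = 4030000/676000 = 5.96154
r = ln(5.96154) / 40 = 1.78533 / 40

r ≈ 4.46% per year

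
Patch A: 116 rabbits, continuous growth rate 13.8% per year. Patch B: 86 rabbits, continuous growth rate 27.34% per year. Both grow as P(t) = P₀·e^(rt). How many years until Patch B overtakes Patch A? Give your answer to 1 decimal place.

t ≈ 2.2 years

116·e^(0.138t) = 86·e^(0.2734t)
116/86 = e^((0.2734 − 0.138)t) → ln(1.34884) = 0.1354·t
t = 0.29924 / 0.1354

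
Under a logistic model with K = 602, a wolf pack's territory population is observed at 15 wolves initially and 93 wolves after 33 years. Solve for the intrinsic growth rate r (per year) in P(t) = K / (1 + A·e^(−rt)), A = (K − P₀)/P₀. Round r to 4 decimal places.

A = (602 − 15)/15 = 39.13333
93 = 602/(1 + 39.13333·e^(−r·33)) → e^(−33r) = (6.47312 − 1)/39.13333 = 0.139858
r = −ln(0.139858)/33 = 1.96713/33

r ≈ 0.0596 per year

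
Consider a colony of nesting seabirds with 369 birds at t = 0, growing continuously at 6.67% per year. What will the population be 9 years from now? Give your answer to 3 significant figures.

P(9) = 369 · e^(0.0667·9) = 369 · e^(0.6003)
= 369 · 1.82267 ≈ 672.56

≈ 673 birds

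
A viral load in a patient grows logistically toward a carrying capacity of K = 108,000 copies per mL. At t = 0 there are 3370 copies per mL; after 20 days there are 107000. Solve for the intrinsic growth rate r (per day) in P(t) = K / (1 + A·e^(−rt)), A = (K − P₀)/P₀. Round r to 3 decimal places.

r ≈ 0.405 per day

A = (108000 − 3370)/3370 = 31.04748
107000 = 108000/(1 + 31.04748·e^(−r·20)) → e^(−20r) = (1.00935 − 1)/31.04748 = 0.000301
r = −ln(0.000301)/20 = 8.10835/20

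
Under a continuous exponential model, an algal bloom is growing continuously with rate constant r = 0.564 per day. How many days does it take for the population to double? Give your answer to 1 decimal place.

doubling time ≈ 1.2 days

doubling time = ln(2) / |r| = 0.69315 / 0.564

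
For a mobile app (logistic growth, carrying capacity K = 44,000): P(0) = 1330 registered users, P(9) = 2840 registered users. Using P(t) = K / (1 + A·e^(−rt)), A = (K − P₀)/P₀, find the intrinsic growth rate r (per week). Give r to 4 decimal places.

A = (44000 − 1330)/1330 = 32.08271
2840 = 44000/(1 + 32.08271·e^(−r·9)) → e^(−9r) = (15.49296 − 1)/32.08271 = 0.451737
r = −ln(0.451737)/9 = 0.79465/9

r ≈ 0.0883 per week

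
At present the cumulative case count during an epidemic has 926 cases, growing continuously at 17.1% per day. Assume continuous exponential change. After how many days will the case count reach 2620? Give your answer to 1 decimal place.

t ≈ 6.1 days

2620 = 926 · e^(0.171·t)
t = ln(2620/926) / 0.171 = ln(2.82937) / 0.171 = 1.04006 / 0.171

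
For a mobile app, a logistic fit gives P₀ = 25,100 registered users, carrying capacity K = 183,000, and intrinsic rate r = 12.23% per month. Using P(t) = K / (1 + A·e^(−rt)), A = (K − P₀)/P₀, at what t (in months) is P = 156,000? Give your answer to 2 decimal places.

A = (183000 − 25100)/25100 = 6.29084
156000 = 183000/(1 + 6.29084·e^(−0.1223t)) → 1 + 6.29084·e^(−0.1223t) = 1.17308
e^(−0.1223t) = 0.027513 → t = ln(36.34706)/0.1223 = 3.59311/0.1223

t ≈ 29.38 months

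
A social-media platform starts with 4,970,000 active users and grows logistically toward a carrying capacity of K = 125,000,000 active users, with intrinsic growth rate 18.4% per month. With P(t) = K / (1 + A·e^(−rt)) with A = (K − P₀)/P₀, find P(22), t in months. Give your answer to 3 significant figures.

A = (125000000 − 4970000)/4970000 = 24.15091
P(22) = 125000000 / (1 + 24.15091·e^(−0.184·22)) = 125000000 / (1 + 24.15091·0.017457)
= 125000000 / 1.42161 ≈ 87928568.44

≈ 87,900,000 active users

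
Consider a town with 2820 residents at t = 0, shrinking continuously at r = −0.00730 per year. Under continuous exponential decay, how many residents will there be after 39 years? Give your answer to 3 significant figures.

≈ 2,120 residents

P(39) = 2820 · e^(-0.0073·39) = 2820 · e^(-0.2847)
= 2820 · 0.75224 ≈ 2121.32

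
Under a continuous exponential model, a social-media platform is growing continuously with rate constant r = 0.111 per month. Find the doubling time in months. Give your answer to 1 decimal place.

doubling time ≈ 6.2 months

doubling time = ln(2) / |r| = 0.69315 / 0.111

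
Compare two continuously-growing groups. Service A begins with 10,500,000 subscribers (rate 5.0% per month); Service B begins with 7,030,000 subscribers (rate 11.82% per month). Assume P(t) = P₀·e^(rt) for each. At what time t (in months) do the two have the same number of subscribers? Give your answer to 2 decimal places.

10500000·e^(0.05t) = 7030000·e^(0.1182t)
10500000/7030000 = e^((0.1182 − 0.05)t) → ln(1.4936) = 0.0682·t
t = 0.40119 / 0.0682

t ≈ 5.88 months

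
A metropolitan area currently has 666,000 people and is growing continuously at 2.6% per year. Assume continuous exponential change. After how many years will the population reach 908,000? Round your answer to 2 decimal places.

t ≈ 11.92 years

908000 = 666000 · e^(0.026·t)
t = ln(908000/666000) / 0.026 = ln(1.36336) / 0.026 = 0.30995 / 0.026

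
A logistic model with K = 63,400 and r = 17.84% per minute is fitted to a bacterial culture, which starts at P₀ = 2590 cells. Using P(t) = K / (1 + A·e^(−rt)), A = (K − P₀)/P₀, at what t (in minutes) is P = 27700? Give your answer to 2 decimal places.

t ≈ 16.27 minutes

A = (63400 − 2590)/2590 = 23.47876
27700 = 63400/(1 + 23.47876·e^(−0.1784t)) → 1 + 23.47876·e^(−0.1784t) = 2.28881
e^(−0.1784t) = 0.054893 → t = ln(18.21742)/0.1784 = 2.90238/0.1784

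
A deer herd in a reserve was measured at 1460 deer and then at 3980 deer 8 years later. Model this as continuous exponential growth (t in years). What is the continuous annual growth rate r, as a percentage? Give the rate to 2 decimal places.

r ≈ 12.54% per year

3980 = 1460 · e^(r·8)
e^(8r) = 3980/1460 = 2.72603
r = ln(2.72603) / 8 = 1.00285 / 8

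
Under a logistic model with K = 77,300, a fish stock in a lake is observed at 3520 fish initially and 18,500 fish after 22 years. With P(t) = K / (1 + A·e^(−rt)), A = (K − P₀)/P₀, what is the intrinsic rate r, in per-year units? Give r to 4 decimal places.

A = (77300 − 3520)/3520 = 20.96023
18500 = 77300/(1 + 20.96023·e^(−r·22)) → e^(−22r) = (4.17838 − 1)/20.96023 = 0.151639
r = −ln(0.151639)/22 = 1.88626/22

r ≈ 0.0857 per year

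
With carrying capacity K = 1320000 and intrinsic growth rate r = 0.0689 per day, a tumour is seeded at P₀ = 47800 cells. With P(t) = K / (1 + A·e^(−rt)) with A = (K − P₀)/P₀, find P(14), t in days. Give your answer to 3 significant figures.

≈ 118,000 cells

A = (1320000 − 47800)/47800 = 26.61506
P(14) = 1320000 / (1 + 26.61506·e^(−0.0689·14)) = 1320000 / (1 + 26.61506·0.381136)
= 1320000 / 11.14395 ≈ 118449.94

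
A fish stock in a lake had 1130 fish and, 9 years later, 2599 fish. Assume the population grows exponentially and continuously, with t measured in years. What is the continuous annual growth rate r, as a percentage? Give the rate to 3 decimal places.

r ≈ 9.255% per year

2599 = 1130 · e^(r·9)
e^(9r) = 2599/1130 = 2.3
r = ln(2.3) / 9 = 0.83291 / 9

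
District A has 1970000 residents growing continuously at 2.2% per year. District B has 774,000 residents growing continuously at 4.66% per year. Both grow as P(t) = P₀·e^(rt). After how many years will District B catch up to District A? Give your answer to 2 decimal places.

1970000·e^(0.022t) = 774000·e^(0.0466t)
1970000/774000 = e^((0.0466 − 0.022)t) → ln(2.54522) = 0.0246·t
t = 0.93422 / 0.0246

t ≈ 37.98 years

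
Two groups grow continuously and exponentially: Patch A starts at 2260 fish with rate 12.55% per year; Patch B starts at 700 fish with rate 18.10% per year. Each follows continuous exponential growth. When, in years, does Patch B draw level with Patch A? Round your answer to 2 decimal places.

t ≈ 21.12 years

2260·e^(0.1255t) = 700·e^(0.181t)
2260/700 = e^((0.181 − 0.1255)t) → ln(3.22857) = 0.0555·t
t = 1.17204 / 0.0555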